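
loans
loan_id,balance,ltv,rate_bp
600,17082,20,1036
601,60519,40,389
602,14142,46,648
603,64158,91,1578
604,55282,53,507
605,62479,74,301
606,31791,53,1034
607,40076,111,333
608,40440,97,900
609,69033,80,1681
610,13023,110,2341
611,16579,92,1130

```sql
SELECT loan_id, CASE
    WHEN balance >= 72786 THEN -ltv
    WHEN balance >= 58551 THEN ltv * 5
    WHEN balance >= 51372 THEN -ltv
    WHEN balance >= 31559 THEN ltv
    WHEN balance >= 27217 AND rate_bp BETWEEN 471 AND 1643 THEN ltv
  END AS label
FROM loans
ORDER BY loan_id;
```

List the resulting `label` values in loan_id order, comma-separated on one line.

loan_id=600: (no match → NULL) → NULL
loan_id=601: balance >= 58551 → 200
loan_id=602: (no match → NULL) → NULL
loan_id=603: balance >= 58551 → 455
loan_id=604: balance >= 51372 → -53
loan_id=605: balance >= 58551 → 370
loan_id=606: balance >= 31559 → 53
loan_id=607: balance >= 31559 → 111
loan_id=608: balance >= 31559 → 97
loan_id=609: balance >= 58551 → 400
loan_id=610: (no match → NULL) → NULL
loan_id=611: (no match → NULL) → NULL

NULL, 200, NULL, 455, -53, 370, 53, 111, 97, 400, NULL, NULL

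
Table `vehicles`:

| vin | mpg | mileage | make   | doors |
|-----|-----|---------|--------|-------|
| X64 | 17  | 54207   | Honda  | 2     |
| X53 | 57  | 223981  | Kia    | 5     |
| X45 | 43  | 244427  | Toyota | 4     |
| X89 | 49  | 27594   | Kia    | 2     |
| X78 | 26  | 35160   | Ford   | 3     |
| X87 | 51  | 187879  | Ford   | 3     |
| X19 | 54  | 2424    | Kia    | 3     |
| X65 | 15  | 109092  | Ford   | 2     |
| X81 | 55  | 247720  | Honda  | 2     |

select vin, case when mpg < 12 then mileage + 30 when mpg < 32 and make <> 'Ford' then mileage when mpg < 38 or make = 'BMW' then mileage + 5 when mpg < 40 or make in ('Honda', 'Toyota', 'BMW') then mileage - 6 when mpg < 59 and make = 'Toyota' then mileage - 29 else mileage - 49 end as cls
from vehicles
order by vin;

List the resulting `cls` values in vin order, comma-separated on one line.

2375, 244421, 223932, 54207, 109097, 35165, 247714, 187830, 27545

vin=X19: ELSE → 2375
vin=X45: mpg < 40 or make in ('Honda', 'Toyota', 'BMW') → 244421
vin=X53: ELSE → 223932
vin=X64: mpg < 32 and make <> 'Ford' → 54207
vin=X65: mpg < 38 or make = 'BMW' → 109097
vin=X78: mpg < 38 or make = 'BMW' → 35165
vin=X81: mpg < 40 or make in ('Honda', 'Toyota', 'BMW') → 247714
vin=X87: ELSE → 187830
vin=X89: ELSE → 27545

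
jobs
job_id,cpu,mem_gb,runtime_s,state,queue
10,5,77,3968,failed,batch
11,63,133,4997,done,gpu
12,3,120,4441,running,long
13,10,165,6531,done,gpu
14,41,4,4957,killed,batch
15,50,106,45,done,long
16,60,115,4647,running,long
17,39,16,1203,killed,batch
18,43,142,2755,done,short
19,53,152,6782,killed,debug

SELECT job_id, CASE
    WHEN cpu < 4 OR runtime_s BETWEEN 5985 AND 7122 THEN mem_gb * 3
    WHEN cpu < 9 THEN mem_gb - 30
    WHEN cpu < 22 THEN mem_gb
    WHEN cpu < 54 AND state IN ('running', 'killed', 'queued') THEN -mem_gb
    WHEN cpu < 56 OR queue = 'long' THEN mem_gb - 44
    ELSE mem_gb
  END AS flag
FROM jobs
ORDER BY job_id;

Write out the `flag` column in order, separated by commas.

job_id=10: cpu < 9 → 47
job_id=11: ELSE → 133
job_id=12: cpu < 4 OR runtime_s BETWEEN 5985 AND 7122 → 360
job_id=13: cpu < 4 OR runtime_s BETWEEN 5985 AND 7122 → 495
job_id=14: cpu < 54 AND state IN ('running', 'killed', 'queued') → -4
job_id=15: cpu < 56 OR queue = 'long' → 62
job_id=16: cpu < 56 OR queue = 'long' → 71
job_id=17: cpu < 54 AND state IN ('running', 'killed', 'queued') → -16
job_id=18: cpu < 56 OR queue = 'long' → 98
job_id=19: cpu < 4 OR runtime_s BETWEEN 5985 AND 7122 → 456

47, 133, 360, 495, -4, 62, 71, -16, 98, 456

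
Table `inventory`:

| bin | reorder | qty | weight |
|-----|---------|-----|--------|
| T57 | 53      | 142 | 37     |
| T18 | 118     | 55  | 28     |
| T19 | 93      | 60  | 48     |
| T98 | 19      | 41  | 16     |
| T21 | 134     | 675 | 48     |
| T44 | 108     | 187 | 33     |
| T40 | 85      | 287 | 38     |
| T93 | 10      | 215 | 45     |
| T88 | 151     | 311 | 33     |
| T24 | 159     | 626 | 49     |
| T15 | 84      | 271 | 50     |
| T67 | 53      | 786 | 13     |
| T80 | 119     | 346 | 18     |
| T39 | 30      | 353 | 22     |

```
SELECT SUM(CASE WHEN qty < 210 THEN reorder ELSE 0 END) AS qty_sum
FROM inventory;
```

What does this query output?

bin=T57: ✓ → 53
bin=T18: ✓ → 118
bin=T19: ✓ → 93
bin=T98: ✓ → 19
bin=T21: ✗
bin=T44: ✓ → 108
bin=T40: ✗
bin=T93: ✗
bin=T88: ✗
bin=T24: ✗
bin=T15: ✗
bin=T67: ✗
bin=T80: ✗
bin=T39: ✗
qty_sum = 53 + 118 + 93 + 19 + 108 = 391

391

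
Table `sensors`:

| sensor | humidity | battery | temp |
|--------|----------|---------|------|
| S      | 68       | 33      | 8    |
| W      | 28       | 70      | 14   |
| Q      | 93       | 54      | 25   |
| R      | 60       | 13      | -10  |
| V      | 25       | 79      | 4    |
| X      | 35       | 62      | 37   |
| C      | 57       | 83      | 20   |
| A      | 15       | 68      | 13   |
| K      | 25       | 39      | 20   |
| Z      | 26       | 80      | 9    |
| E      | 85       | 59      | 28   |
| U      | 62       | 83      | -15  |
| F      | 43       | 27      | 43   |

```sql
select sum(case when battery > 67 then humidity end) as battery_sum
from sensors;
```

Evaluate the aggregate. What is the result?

sensor=S: ✗
sensor=W: ✓ → 28
sensor=Q: ✗
sensor=R: ✗
sensor=V: ✓ → 25
sensor=X: ✗
sensor=C: ✓ → 57
sensor=A: ✓ → 15
sensor=K: ✗
sensor=Z: ✓ → 26
sensor=E: ✗
sensor=U: ✓ → 62
sensor=F: ✗
battery_sum = 28 + 25 + 57 + 15 + 26 + 62 = 213

213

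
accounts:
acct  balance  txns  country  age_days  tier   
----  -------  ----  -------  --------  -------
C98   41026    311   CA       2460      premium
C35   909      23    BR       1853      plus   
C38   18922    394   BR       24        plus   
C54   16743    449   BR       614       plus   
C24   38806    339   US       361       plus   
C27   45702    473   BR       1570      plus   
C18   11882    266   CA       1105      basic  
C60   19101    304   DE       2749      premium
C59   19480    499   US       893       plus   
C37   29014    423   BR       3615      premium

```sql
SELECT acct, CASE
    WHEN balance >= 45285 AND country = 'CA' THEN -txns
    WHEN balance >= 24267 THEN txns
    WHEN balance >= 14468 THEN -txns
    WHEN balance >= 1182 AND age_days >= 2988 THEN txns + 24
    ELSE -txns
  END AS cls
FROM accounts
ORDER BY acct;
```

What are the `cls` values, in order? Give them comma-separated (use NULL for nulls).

acct=C18: ELSE → -266
acct=C24: balance >= 24267 → 339
acct=C27: balance >= 24267 → 473
acct=C35: ELSE → -23
acct=C37: balance >= 24267 → 423
acct=C38: balance >= 14468 → -394
acct=C54: balance >= 14468 → -449
acct=C59: balance >= 14468 → -499
acct=C60: balance >= 14468 → -304
acct=C98: balance >= 24267 → 311

-266, 339, 473, -23, 423, -394, -449, -499, -304, 311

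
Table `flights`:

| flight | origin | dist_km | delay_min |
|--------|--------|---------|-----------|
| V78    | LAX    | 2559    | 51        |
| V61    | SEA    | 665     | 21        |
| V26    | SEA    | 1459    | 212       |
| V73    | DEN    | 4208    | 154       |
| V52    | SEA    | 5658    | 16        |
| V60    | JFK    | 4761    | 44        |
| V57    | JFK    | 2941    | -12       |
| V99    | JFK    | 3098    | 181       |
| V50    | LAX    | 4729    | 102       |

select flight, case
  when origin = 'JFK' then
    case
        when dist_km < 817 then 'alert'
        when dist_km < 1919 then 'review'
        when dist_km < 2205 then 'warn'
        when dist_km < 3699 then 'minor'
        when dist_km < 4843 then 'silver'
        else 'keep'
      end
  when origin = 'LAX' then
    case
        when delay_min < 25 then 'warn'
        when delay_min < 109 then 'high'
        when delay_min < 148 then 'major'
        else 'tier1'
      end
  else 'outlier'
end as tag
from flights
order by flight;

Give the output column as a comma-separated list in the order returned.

outlier, high, outlier, minor, silver, outlier, outlier, high, minor

flight=V26: origin='SEA' → outer ELSE → outlier
flight=V50: origin='LAX' → inner[delay_min < 109] → high
flight=V52: origin='SEA' → outer ELSE → outlier
flight=V57: origin='JFK' → inner[dist_km < 3699] → minor
flight=V60: origin='JFK' → inner[dist_km < 4843] → silver
flight=V61: origin='SEA' → outer ELSE → outlier
flight=V73: origin='DEN' → outer ELSE → outlier
flight=V78: origin='LAX' → inner[delay_min < 109] → high
flight=V99: origin='JFK' → inner[dist_km < 3699] → minor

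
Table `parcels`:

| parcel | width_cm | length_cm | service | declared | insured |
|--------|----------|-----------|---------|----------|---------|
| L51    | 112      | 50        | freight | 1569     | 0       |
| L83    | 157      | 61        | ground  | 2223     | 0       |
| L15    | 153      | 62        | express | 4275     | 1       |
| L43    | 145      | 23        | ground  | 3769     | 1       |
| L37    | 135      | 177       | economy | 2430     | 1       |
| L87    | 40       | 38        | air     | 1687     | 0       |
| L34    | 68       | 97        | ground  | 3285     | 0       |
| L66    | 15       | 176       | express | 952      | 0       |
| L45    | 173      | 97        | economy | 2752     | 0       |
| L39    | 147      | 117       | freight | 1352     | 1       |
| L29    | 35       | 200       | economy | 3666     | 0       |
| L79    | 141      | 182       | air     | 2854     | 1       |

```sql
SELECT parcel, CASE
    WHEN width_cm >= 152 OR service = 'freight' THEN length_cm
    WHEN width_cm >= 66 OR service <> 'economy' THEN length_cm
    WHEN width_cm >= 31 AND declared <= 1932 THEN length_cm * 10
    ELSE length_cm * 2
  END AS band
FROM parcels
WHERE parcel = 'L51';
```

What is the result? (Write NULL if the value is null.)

parcel = L51: width_cm=112, length_cm=50, service=freight, declared=1569, insured=0.
width_cm >= 152 OR service = 'freight' → true → 50

50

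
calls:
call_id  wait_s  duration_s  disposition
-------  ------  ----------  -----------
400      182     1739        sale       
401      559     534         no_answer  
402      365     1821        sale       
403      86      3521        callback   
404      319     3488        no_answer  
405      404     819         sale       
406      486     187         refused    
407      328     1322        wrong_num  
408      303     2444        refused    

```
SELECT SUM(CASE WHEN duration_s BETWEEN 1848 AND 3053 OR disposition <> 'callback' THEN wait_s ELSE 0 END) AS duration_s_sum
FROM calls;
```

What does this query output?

call_id=400: ✓ → 182
call_id=401: ✓ → 559
call_id=402: ✓ → 365
call_id=403: ✗
call_id=404: ✓ → 319
call_id=405: ✓ → 404
call_id=406: ✓ → 486
call_id=407: ✓ → 328
call_id=408: ✓ → 303
duration_s_sum = 182 + 559 + 365 + 319 + 404 + 486 + 328 + 303 = 2946

2946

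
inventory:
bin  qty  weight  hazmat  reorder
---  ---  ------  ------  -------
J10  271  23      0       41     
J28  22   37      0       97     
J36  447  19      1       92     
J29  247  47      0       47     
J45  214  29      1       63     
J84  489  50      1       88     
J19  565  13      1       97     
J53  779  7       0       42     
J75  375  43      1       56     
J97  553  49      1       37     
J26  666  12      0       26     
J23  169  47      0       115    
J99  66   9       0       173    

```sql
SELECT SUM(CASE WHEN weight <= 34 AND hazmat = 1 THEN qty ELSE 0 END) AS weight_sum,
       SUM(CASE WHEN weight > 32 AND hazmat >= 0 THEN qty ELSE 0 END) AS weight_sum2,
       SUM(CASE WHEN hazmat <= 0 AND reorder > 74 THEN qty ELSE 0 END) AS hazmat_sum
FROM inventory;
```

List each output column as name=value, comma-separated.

[weight_sum: weight <= 34 AND hazmat = 1]
bin=J10: ✗
bin=J28: ✗
bin=J36: ✓ → 447
bin=J29: ✗
bin=J45: ✓ → 214
bin=J84: ✗
bin=J19: ✓ → 565
bin=J53: ✗
bin=J75: ✗
bin=J97: ✗
bin=J26: ✗
bin=J23: ✗
bin=J99: ✗
weight_sum = 447 + 214 + 565 = 1226
—
[weight_sum2: weight > 32 AND hazmat >= 0]
bin=J10: ✗
bin=J28: ✓ → 22
bin=J36: ✗
bin=J29: ✓ → 247
bin=J45: ✗
bin=J84: ✓ → 489
bin=J19: ✗
bin=J53: ✗
bin=J75: ✓ → 375
bin=J97: ✓ → 553
bin=J26: ✗
bin=J23: ✓ → 169
bin=J99: ✗
weight_sum2 = 22 + 247 + 489 + 375 + 553 + 169 = 1855
—
[hazmat_sum: hazmat <= 0 AND reorder > 74]
bin=J10: ✗
bin=J28: ✓ → 22
bin=J36: ✗
bin=J29: ✗
bin=J45: ✗
bin=J84: ✗
bin=J19: ✗
bin=J53: ✗
bin=J75: ✗
bin=J97: ✗
bin=J26: ✗
bin=J23: ✓ → 169
bin=J99: ✓ → 66
hazmat_sum = 22 + 169 + 66 = 257

weight_sum=1226, weight_sum2=1855, hazmat_sum=257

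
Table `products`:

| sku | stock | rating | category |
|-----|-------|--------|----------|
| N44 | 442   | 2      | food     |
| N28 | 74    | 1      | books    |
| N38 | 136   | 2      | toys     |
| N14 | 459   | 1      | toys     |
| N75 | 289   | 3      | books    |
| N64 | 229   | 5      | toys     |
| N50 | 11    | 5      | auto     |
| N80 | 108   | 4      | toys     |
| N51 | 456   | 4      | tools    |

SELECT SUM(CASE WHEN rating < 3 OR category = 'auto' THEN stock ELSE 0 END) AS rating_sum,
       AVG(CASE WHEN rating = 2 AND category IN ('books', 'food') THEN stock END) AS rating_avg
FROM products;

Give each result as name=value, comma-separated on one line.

rating_sum=1122, rating_avg=442

[rating_sum: rating < 3 OR category = 'auto']
sku=N44: ✓ → 442
sku=N28: ✓ → 74
sku=N38: ✓ → 136
sku=N14: ✓ → 459
sku=N75: ✗
sku=N64: ✗
sku=N50: ✓ → 11
sku=N80: ✗
sku=N51: ✗
rating_sum = 442 + 74 + 136 + 459 + 11 = 1122
—
[rating_avg: rating = 2 AND category IN ('books', 'food')]
sku=N44: ✓ → 442
sku=N28: ✗
sku=N38: ✗
sku=N14: ✗
sku=N75: ✗
sku=N64: ✗
sku=N50: ✗
sku=N80: ✗
sku=N51: ✗
rating_avg = 442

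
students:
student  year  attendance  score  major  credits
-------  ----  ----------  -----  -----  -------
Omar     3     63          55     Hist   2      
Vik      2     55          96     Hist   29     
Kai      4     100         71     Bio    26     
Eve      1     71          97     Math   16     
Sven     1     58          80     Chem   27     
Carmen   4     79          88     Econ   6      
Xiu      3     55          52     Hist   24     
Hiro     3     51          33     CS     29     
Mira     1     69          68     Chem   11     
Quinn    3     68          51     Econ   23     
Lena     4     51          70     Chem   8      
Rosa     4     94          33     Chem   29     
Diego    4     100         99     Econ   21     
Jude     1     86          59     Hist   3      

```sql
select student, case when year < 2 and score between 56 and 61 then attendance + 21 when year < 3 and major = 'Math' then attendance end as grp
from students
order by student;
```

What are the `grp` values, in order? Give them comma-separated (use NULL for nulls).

student=Carmen: (no match → NULL) → NULL
student=Diego: (no match → NULL) → NULL
student=Eve: year < 3 and major = 'Math' → 71
student=Hiro: (no match → NULL) → NULL
student=Jude: year < 2 and score between 56 and 61 → 107
student=Kai: (no match → NULL) → NULL
student=Lena: (no match → NULL) → NULL
student=Mira: (no match → NULL) → NULL
student=Omar: (no match → NULL) → NULL
student=Quinn: (no match → NULL) → NULL
student=Rosa: (no match → NULL) → NULL
student=Sven: (no match → NULL) → NULL
student=Vik: (no match → NULL) → NULL
student=Xiu: (no match → NULL) → NULL

NULL, NULL, 71, NULL, 107, NULL, NULL, NULL, NULL, NULL, NULL, NULL, NULL, NULL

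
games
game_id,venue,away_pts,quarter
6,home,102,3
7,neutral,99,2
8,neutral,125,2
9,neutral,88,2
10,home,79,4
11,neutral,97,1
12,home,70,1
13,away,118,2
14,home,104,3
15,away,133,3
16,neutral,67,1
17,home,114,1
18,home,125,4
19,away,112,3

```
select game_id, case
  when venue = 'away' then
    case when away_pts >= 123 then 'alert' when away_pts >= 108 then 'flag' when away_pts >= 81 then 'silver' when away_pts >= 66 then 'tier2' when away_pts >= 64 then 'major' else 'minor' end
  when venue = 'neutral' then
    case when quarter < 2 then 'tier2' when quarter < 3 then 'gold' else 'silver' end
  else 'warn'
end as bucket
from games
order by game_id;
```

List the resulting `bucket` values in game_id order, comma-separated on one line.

game_id=6: venue='home' → outer ELSE → warn
game_id=7: venue='neutral' → inner[quarter < 3] → gold
game_id=8: venue='neutral' → inner[quarter < 3] → gold
game_id=9: venue='neutral' → inner[quarter < 3] → gold
game_id=10: venue='home' → outer ELSE → warn
game_id=11: venue='neutral' → inner[quarter < 2] → tier2
game_id=12: venue='home' → outer ELSE → warn
game_id=13: venue='away' → inner[away_pts >= 108] → flag
game_id=14: venue='home' → outer ELSE → warn
game_id=15: venue='away' → inner[away_pts >= 123] → alert
game_id=16: venue='neutral' → inner[quarter < 2] → tier2
game_id=17: venue='home' → outer ELSE → warn
game_id=18: venue='home' → outer ELSE → warn
game_id=19: venue='away' → inner[away_pts >= 108] → flag

warn, gold, gold, gold, warn, tier2, warn, flag, warn, alert, tier2, warn, warn, flag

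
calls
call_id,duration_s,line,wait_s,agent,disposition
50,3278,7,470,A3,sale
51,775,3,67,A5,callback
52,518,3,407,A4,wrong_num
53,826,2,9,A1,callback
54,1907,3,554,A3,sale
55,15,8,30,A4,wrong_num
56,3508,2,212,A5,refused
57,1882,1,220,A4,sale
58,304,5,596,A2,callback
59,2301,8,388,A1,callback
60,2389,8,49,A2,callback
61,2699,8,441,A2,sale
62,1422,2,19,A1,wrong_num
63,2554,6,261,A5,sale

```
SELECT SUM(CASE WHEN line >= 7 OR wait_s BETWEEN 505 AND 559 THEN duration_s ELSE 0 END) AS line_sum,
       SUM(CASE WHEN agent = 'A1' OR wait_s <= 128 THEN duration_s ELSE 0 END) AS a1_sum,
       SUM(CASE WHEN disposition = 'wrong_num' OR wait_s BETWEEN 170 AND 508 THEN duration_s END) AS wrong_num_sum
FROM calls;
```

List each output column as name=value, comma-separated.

line_sum=12589, a1_sum=7728, wrong_num_sum=18177

[line_sum: line >= 7 OR wait_s BETWEEN 505 AND 559]
call_id=50: ✓ → 3278
call_id=51: ✗
call_id=52: ✗
call_id=53: ✗
call_id=54: ✓ → 1907
call_id=55: ✓ → 15
call_id=56: ✗
call_id=57: ✗
call_id=58: ✗
call_id=59: ✓ → 2301
call_id=60: ✓ → 2389
call_id=61: ✓ → 2699
call_id=62: ✗
call_id=63: ✗
line_sum = 3278 + 1907 + 15 + 2301 + 2389 + 2699 = 12589
—
[a1_sum: agent = 'A1' OR wait_s <= 128]
call_id=50: ✗
call_id=51: ✓ → 775
call_id=52: ✗
call_id=53: ✓ → 826
call_id=54: ✗
call_id=55: ✓ → 15
call_id=56: ✗
call_id=57: ✗
call_id=58: ✗
call_id=59: ✓ → 2301
call_id=60: ✓ → 2389
call_id=61: ✗
call_id=62: ✓ → 1422
call_id=63: ✗
a1_sum = 775 + 826 + 15 + 2301 + 2389 + 1422 = 7728
—
[wrong_num_sum: disposition = 'wrong_num' OR wait_s BETWEEN 170 AND 508]
call_id=50: ✓ → 3278
call_id=51: ✗
call_id=52: ✓ → 518
call_id=53: ✗
call_id=54: ✗
call_id=55: ✓ → 15
call_id=56: ✓ → 3508
call_id=57: ✓ → 1882
call_id=58: ✗
call_id=59: ✓ → 2301
call_id=60: ✗
call_id=61: ✓ → 2699
call_id=62: ✓ → 1422
call_id=63: ✓ → 2554
wrong_num_sum = 3278 + 518 + 15 + 3508 + 1882 + 2301 + 2699 + 1422 + 2554 = 18177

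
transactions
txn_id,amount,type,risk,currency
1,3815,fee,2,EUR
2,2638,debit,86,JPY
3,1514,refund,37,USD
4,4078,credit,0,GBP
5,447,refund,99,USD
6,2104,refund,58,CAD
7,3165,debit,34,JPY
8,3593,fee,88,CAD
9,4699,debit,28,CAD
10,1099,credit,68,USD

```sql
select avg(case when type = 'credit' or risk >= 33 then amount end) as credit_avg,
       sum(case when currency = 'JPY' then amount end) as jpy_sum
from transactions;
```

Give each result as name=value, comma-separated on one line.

[credit_avg: type = 'credit' or risk >= 33]
txn_id=1: ✗
txn_id=2: ✓ → 2638
txn_id=3: ✓ → 1514
txn_id=4: ✓ → 4078
txn_id=5: ✓ → 447
txn_id=6: ✓ → 2104
txn_id=7: ✓ → 3165
txn_id=8: ✓ → 3593
txn_id=9: ✗
txn_id=10: ✓ → 1099
credit_avg = (2638 + 1514 + 4078 + 447 + 2104 + 3165 + 3593 + 1099) / 8 = 2329.75
—
[jpy_sum: currency = 'JPY']
txn_id=1: ✗
txn_id=2: ✓ → 2638
txn_id=3: ✗
txn_id=4: ✗
txn_id=5: ✗
txn_id=6: ✗
txn_id=7: ✓ → 3165
txn_id=8: ✗
txn_id=9: ✗
txn_id=10: ✗
jpy_sum = 2638 + 3165 = 5803

credit_avg=2329.75, jpy_sum=5803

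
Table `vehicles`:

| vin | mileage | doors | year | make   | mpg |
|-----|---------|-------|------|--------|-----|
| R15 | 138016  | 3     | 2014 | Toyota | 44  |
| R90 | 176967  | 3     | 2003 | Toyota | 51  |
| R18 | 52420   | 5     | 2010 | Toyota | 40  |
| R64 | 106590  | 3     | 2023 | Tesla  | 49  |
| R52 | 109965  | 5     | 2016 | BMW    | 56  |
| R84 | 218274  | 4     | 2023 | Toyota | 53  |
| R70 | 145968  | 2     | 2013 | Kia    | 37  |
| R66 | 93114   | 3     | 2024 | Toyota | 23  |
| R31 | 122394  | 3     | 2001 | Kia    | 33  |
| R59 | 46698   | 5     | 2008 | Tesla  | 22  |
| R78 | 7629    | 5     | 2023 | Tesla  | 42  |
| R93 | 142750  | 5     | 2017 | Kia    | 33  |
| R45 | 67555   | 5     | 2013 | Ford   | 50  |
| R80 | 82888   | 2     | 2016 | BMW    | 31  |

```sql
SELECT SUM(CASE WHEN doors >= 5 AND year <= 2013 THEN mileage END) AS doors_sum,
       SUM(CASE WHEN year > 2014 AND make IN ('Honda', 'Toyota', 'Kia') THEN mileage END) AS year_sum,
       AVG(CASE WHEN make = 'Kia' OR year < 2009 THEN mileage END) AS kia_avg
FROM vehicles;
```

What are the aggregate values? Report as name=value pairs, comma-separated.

[doors_sum: doors >= 5 AND year <= 2013]
vin=R15: ✗
vin=R90: ✗
vin=R18: ✓ → 52420
vin=R64: ✗
vin=R52: ✗
vin=R84: ✗
vin=R70: ✗
vin=R66: ✗
vin=R31: ✗
vin=R59: ✓ → 46698
vin=R78: ✗
vin=R93: ✗
vin=R45: ✓ → 67555
vin=R80: ✗
doors_sum = 52420 + 46698 + 67555 = 166673
—
[year_sum: year > 2014 AND make IN ('Honda', 'Toyota', 'Kia')]
vin=R15: ✗
vin=R90: ✗
vin=R18: ✗
vin=R64: ✗
vin=R52: ✗
vin=R84: ✓ → 218274
vin=R70: ✗
vin=R66: ✓ → 93114
vin=R31: ✗
vin=R59: ✗
vin=R78: ✗
vin=R93: ✓ → 142750
vin=R45: ✗
vin=R80: ✗
year_sum = 218274 + 93114 + 142750 = 454138
—
[kia_avg: make = 'Kia' OR year < 2009]
vin=R15: ✗
vin=R90: ✓ → 176967
vin=R18: ✗
vin=R64: ✗
vin=R52: ✗
vin=R84: ✗
vin=R70: ✓ → 145968
vin=R66: ✗
vin=R31: ✓ → 122394
vin=R59: ✓ → 46698
vin=R78: ✗
vin=R93: ✓ → 142750
vin=R45: ✗
vin=R80: ✗
kia_avg = (176967 + 145968 + 122394 + 46698 + 142750) / 5 = 126955.4

doors_sum=166673, year_sum=454138, kia_avg=126955.4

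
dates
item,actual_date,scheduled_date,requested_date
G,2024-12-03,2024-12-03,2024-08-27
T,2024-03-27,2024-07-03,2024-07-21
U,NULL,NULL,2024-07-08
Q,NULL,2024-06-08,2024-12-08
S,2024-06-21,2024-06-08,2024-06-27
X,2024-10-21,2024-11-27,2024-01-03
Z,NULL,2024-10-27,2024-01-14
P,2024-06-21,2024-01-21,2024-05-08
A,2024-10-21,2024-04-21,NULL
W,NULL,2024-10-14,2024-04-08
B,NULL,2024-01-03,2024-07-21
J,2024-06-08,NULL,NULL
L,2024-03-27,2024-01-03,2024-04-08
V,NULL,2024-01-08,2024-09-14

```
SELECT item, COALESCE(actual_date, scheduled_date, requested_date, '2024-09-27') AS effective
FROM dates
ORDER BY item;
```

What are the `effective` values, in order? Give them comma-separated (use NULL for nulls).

2024-10-21, 2024-01-03, 2024-12-03, 2024-06-08, 2024-03-27, 2024-06-21, 2024-06-08, 2024-06-21, 2024-03-27, 2024-07-08, 2024-01-08, 2024-10-14, 2024-10-21, 2024-10-27

item=A: actual_date=2024-10-21 → 2024-10-21
item=B: actual_date=NULL, scheduled_date=2024-01-03 → 2024-01-03
item=G: actual_date=2024-12-03 → 2024-12-03
item=J: actual_date=2024-06-08 → 2024-06-08
item=L: actual_date=2024-03-27 → 2024-03-27
item=P: actual_date=2024-06-21 → 2024-06-21
item=Q: actual_date=NULL, scheduled_date=2024-06-08 → 2024-06-08
item=S: actual_date=2024-06-21 → 2024-06-21
item=T: actual_date=2024-03-27 → 2024-03-27
item=U: actual_date=NULL, scheduled_date=NULL, requested_date=2024-07-08 → 2024-07-08
item=V: actual_date=NULL, scheduled_date=2024-01-08 → 2024-01-08
item=W: actual_date=NULL, scheduled_date=2024-10-14 → 2024-10-14
item=X: actual_date=2024-10-21 → 2024-10-21
item=Z: actual_date=NULL, scheduled_date=2024-10-27 → 2024-10-27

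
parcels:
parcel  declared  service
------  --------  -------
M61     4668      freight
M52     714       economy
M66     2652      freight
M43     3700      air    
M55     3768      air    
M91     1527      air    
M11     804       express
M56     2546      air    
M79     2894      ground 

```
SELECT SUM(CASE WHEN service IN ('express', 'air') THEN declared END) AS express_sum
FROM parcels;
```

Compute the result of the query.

12345

parcel=M61: ✗
parcel=M52: ✗
parcel=M66: ✗
parcel=M43: ✓ → 3700
parcel=M55: ✓ → 3768
parcel=M91: ✓ → 1527
parcel=M11: ✓ → 804
parcel=M56: ✓ → 2546
parcel=M79: ✗
express_sum = 3700 + 3768 + 1527 + 804 + 2546 = 12345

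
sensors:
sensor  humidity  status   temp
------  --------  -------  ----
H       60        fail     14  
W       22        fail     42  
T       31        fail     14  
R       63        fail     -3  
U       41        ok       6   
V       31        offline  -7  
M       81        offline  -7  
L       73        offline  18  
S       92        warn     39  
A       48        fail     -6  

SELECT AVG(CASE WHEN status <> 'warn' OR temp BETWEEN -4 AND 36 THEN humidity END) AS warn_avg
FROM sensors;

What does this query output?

50

sensor=H: ✓ → 60
sensor=W: ✓ → 22
sensor=T: ✓ → 31
sensor=R: ✓ → 63
sensor=U: ✓ → 41
sensor=V: ✓ → 31
sensor=M: ✓ → 81
sensor=L: ✓ → 73
sensor=S: ✗
sensor=A: ✓ → 48
warn_avg = (60 + 22 + 31 + 63 + 41 + 31 + 81 + 73 + 48) / 9 = 50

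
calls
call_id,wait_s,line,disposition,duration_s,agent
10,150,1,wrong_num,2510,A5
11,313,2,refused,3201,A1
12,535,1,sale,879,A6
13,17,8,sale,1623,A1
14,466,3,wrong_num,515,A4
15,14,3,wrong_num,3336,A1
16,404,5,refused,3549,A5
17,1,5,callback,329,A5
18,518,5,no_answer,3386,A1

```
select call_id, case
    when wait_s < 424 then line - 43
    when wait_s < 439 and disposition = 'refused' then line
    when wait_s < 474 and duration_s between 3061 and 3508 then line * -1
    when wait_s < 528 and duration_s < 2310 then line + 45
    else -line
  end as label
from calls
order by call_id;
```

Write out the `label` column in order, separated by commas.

-42, -41, -1, -35, 48, -40, -38, -38, -5

call_id=10: wait_s < 424 → -42
call_id=11: wait_s < 424 → -41
call_id=12: ELSE → -1
call_id=13: wait_s < 424 → -35
call_id=14: wait_s < 528 and duration_s < 2310 → 48
call_id=15: wait_s < 424 → -40
call_id=16: wait_s < 424 → -38
call_id=17: wait_s < 424 → -38
call_id=18: ELSE → -5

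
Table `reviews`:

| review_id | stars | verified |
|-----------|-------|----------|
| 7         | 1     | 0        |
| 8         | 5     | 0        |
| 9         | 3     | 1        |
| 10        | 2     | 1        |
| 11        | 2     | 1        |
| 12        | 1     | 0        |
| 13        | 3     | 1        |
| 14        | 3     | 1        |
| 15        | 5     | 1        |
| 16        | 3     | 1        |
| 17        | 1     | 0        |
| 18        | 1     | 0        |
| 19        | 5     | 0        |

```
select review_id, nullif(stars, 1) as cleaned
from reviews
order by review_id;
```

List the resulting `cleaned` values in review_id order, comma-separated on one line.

NULL, 5, 3, 2, 2, NULL, 3, 3, 5, 3, NULL, NULL, 5

review_id=7: stars=1 vs 1: equal → NULL
review_id=8: stars=5 vs 1: differ → 5
review_id=9: stars=3 vs 1: differ → 3
review_id=10: stars=2 vs 1: differ → 2
review_id=11: stars=2 vs 1: differ → 2
review_id=12: stars=1 vs 1: equal → NULL
review_id=13: stars=3 vs 1: differ → 3
review_id=14: stars=3 vs 1: differ → 3
review_id=15: stars=5 vs 1: differ → 5
review_id=16: stars=3 vs 1: differ → 3
review_id=17: stars=1 vs 1: equal → NULL
review_id=18: stars=1 vs 1: equal → NULL
review_id=19: stars=5 vs 1: differ → 5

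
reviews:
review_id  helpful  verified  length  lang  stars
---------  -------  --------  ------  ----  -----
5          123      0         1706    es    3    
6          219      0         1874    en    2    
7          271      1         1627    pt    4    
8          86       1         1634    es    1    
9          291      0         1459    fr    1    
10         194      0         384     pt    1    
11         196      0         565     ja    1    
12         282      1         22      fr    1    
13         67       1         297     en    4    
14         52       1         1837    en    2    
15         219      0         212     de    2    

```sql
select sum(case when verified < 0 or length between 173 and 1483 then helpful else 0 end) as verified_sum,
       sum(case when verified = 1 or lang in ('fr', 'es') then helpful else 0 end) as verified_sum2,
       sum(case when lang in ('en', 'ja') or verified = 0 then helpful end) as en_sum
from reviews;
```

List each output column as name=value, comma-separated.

[verified_sum: verified < 0 or length between 173 and 1483]
review_id=5: ✗
review_id=6: ✗
review_id=7: ✗
review_id=8: ✗
review_id=9: ✓ → 291
review_id=10: ✓ → 194
review_id=11: ✓ → 196
review_id=12: ✗
review_id=13: ✓ → 67
review_id=14: ✗
review_id=15: ✓ → 219
verified_sum = 291 + 194 + 196 + 67 + 219 = 967
—
[verified_sum2: verified = 1 or lang in ('fr', 'es')]
review_id=5: ✓ → 123
review_id=6: ✗
review_id=7: ✓ → 271
review_id=8: ✓ → 86
review_id=9: ✓ → 291
review_id=10: ✗
review_id=11: ✗
review_id=12: ✓ → 282
review_id=13: ✓ → 67
review_id=14: ✓ → 52
review_id=15: ✗
verified_sum2 = 123 + 271 + 86 + 291 + 282 + 67 + 52 = 1172
—
[en_sum: lang in ('en', 'ja') or verified = 0]
review_id=5: ✓ → 123
review_id=6: ✓ → 219
review_id=7: ✗
review_id=8: ✗
review_id=9: ✓ → 291
review_id=10: ✓ → 194
review_id=11: ✓ → 196
review_id=12: ✗
review_id=13: ✓ → 67
review_id=14: ✓ → 52
review_id=15: ✓ → 219
en_sum = 123 + 219 + 291 + 194 + 196 + 67 + 52 + 219 = 1361

verified_sum=967, verified_sum2=1172, en_sum=1361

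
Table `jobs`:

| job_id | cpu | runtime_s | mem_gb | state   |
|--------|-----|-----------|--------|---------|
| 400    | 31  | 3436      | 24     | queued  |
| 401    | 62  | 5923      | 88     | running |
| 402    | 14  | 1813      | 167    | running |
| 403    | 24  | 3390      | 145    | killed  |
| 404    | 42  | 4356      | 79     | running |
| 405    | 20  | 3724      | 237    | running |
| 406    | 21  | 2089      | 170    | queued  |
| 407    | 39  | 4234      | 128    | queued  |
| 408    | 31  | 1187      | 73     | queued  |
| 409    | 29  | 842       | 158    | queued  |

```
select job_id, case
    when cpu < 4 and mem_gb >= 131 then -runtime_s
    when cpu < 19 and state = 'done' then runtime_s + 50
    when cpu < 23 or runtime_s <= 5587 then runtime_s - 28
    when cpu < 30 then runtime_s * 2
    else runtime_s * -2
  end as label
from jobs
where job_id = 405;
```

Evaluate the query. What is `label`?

3696

job_id = 405: cpu=20, runtime_s=3724, mem_gb=237, state=running.
cpu < 4 and mem_gb >= 131 → false
cpu < 19 and state = 'done' → false
cpu < 23 or runtime_s <= 5587 → true → 3696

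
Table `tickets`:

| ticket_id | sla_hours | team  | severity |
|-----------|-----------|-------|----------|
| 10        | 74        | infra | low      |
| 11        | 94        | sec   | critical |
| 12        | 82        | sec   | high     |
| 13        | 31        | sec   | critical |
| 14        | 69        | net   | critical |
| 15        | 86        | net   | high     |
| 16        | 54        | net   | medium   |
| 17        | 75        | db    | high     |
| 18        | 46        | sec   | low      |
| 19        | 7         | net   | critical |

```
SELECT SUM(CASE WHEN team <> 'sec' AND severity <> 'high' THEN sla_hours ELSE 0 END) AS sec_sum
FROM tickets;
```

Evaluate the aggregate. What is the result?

204

ticket_id=10: ✓ → 74
ticket_id=11: ✗
ticket_id=12: ✗
ticket_id=13: ✗
ticket_id=14: ✓ → 69
ticket_id=15: ✗
ticket_id=16: ✓ → 54
ticket_id=17: ✗
ticket_id=18: ✗
ticket_id=19: ✓ → 7
sec_sum = 74 + 69 + 54 + 7 = 204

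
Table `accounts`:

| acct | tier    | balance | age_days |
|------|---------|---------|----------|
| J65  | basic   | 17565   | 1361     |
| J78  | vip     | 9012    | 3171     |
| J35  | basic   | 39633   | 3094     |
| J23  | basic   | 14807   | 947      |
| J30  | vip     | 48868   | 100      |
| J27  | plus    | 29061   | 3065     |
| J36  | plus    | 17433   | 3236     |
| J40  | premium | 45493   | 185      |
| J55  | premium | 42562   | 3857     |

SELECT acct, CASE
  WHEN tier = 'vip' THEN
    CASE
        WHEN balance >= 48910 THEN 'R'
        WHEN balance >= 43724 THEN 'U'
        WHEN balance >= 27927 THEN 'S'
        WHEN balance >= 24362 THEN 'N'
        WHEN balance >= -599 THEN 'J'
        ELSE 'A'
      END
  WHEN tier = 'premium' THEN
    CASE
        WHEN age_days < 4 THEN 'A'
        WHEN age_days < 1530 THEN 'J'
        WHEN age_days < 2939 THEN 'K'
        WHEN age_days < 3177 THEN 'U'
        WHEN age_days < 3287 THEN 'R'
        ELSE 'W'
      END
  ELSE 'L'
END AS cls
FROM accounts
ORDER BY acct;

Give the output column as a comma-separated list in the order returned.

L, L, U, L, L, J, W, L, J

acct=J23: tier='basic' → outer ELSE → L
acct=J27: tier='plus' → outer ELSE → L
acct=J30: tier='vip' → inner[balance >= 43724] → U
acct=J35: tier='basic' → outer ELSE → L
acct=J36: tier='plus' → outer ELSE → L
acct=J40: tier='premium' → inner[age_days < 1530] → J
acct=J55: tier='premium' → inner[ELSE] → W
acct=J65: tier='basic' → outer ELSE → L
acct=J78: tier='vip' → inner[balance >= -599] → J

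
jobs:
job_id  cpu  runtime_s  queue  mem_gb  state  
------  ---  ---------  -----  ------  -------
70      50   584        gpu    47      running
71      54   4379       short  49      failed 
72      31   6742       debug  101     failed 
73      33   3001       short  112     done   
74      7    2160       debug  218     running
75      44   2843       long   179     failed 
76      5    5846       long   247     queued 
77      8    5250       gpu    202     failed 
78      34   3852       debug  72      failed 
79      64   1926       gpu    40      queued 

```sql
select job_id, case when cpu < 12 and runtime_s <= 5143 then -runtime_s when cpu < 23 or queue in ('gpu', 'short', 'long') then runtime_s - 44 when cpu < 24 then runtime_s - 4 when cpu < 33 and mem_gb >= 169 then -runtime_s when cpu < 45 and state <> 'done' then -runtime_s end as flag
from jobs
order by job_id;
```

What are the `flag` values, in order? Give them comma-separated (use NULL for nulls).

job_id=70: cpu < 23 or queue in ('gpu', 'short', 'long') → 540
job_id=71: cpu < 23 or queue in ('gpu', 'short', 'long') → 4335
job_id=72: cpu < 45 and state <> 'done' → -6742
job_id=73: cpu < 23 or queue in ('gpu', 'short', 'long') → 2957
job_id=74: cpu < 12 and runtime_s <= 5143 → -2160
job_id=75: cpu < 23 or queue in ('gpu', 'short', 'long') → 2799
job_id=76: cpu < 23 or queue in ('gpu', 'short', 'long') → 5802
job_id=77: cpu < 23 or queue in ('gpu', 'short', 'long') → 5206
job_id=78: cpu < 45 and state <> 'done' → -3852
job_id=79: cpu < 23 or queue in ('gpu', 'short', 'long') → 1882

540, 4335, -6742, 2957, -2160, 2799, 5802, 5206, -3852, 1882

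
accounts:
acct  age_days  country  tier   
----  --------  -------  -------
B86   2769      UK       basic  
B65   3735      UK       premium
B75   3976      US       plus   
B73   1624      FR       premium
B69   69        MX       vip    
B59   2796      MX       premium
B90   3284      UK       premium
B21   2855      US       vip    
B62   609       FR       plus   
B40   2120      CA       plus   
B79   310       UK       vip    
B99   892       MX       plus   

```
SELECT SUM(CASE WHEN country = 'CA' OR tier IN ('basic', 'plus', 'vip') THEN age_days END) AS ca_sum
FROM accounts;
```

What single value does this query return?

13600

acct=B86: ✓ → 2769
acct=B65: ✗
acct=B75: ✓ → 3976
acct=B73: ✗
acct=B69: ✓ → 69
acct=B59: ✗
acct=B90: ✗
acct=B21: ✓ → 2855
acct=B62: ✓ → 609
acct=B40: ✓ → 2120
acct=B79: ✓ → 310
acct=B99: ✓ → 892
ca_sum = 2769 + 3976 + 69 + 2855 + 609 + 2120 + 310 + 892 = 13600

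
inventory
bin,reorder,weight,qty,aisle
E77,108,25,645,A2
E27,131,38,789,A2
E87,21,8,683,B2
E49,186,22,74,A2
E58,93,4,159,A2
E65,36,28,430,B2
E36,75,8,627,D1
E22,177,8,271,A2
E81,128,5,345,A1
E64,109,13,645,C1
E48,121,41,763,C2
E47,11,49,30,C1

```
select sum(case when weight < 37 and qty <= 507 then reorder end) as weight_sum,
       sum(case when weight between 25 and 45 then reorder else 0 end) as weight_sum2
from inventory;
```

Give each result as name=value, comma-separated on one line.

[weight_sum: weight < 37 and qty <= 507]
bin=E77: ✗
bin=E27: ✗
bin=E87: ✗
bin=E49: ✓ → 186
bin=E58: ✓ → 93
bin=E65: ✓ → 36
bin=E36: ✗
bin=E22: ✓ → 177
bin=E81: ✓ → 128
bin=E64: ✗
bin=E48: ✗
bin=E47: ✗
weight_sum = 186 + 93 + 36 + 177 + 128 = 620
—
[weight_sum2: weight between 25 and 45]
bin=E77: ✓ → 108
bin=E27: ✓ → 131
bin=E87: ✗
bin=E49: ✗
bin=E58: ✗
bin=E65: ✓ → 36
bin=E36: ✗
bin=E22: ✗
bin=E81: ✗
bin=E64: ✗
bin=E48: ✓ → 121
bin=E47: ✗
weight_sum2 = 108 + 131 + 36 + 121 = 396

weight_sum=620, weight_sum2=396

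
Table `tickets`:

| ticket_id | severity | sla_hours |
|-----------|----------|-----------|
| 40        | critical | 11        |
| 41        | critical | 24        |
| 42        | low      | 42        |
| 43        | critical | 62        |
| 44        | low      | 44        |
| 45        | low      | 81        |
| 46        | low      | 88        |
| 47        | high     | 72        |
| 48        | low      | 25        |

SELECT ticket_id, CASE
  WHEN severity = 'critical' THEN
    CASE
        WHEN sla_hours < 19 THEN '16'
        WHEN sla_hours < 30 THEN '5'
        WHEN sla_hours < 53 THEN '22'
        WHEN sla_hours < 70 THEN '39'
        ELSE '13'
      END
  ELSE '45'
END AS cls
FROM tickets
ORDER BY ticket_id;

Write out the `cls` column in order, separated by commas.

ticket_id=40: severity='critical' → inner[sla_hours < 19] → 16
ticket_id=41: severity='critical' → inner[sla_hours < 30] → 5
ticket_id=42: severity='low' → outer ELSE → 45
ticket_id=43: severity='critical' → inner[sla_hours < 70] → 39
ticket_id=44: severity='low' → outer ELSE → 45
ticket_id=45: severity='low' → outer ELSE → 45
ticket_id=46: severity='low' → outer ELSE → 45
ticket_id=47: severity='high' → outer ELSE → 45
ticket_id=48: severity='low' → outer ELSE → 45

16, 5, 45, 39, 45, 45, 45, 45, 45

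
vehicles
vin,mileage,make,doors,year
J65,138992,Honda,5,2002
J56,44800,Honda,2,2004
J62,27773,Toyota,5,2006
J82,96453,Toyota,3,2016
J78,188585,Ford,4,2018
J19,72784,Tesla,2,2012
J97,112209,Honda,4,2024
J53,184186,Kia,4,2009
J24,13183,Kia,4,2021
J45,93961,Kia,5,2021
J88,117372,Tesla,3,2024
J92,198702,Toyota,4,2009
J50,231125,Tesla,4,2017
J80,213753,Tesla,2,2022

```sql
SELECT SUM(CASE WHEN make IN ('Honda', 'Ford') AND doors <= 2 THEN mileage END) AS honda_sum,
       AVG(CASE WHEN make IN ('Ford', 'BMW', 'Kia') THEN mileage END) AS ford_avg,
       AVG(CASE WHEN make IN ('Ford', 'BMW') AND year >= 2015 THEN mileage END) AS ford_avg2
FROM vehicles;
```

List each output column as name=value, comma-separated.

honda_sum=44800, ford_avg=119978.75, ford_avg2=188585

[honda_sum: make IN ('Honda', 'Ford') AND doors <= 2]
vin=J65: ✗
vin=J56: ✓ → 44800
vin=J62: ✗
vin=J82: ✗
vin=J78: ✗
vin=J19: ✗
vin=J97: ✗
vin=J53: ✗
vin=J24: ✗
vin=J45: ✗
vin=J88: ✗
vin=J92: ✗
vin=J50: ✗
vin=J80: ✗
honda_sum = 44800
—
[ford_avg: make IN ('Ford', 'BMW', 'Kia')]
vin=J65: ✗
vin=J56: ✗
vin=J62: ✗
vin=J82: ✗
vin=J78: ✓ → 188585
vin=J19: ✗
vin=J97: ✗
vin=J53: ✓ → 184186
vin=J24: ✓ → 13183
vin=J45: ✓ → 93961
vin=J88: ✗
vin=J92: ✗
vin=J50: ✗
vin=J80: ✗
ford_avg = (188585 + 184186 + 13183 + 93961) / 4 = 119978.75
—
[ford_avg2: make IN ('Ford', 'BMW') AND year >= 2015]
vin=J65: ✗
vin=J56: ✗
vin=J62: ✗
vin=J82: ✗
vin=J78: ✓ → 188585
vin=J19: ✗
vin=J97: ✗
vin=J53: ✗
vin=J24: ✗
vin=J45: ✗
vin=J88: ✗
vin=J92: ✗
vin=J50: ✗
vin=J80: ✗
ford_avg2 = 188585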